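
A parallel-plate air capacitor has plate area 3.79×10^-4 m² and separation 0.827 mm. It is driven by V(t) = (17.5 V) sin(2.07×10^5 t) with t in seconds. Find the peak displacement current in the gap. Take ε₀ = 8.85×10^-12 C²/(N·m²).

The displacement current equals the conduction current C dV/dt, which peaks at C V₀ ω.
With C = ε₀A/d = (8.85×10^-12)(3.79×10^-4)/(8.27×10^-4) = 4.056×10^-12 F and ω = 2.07×10^5 rad/s, I_d,max = (4.056×10^-12)(17.5)(2.07×10^5) = 1.47×10^-5 A.

1.47×10^-5 A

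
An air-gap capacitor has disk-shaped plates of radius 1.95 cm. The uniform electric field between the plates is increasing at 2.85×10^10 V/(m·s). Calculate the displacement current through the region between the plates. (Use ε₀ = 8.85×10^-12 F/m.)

The displacement current is ε₀ times dΦ_E/dt = ε₀ A dE/dt = (8.85×10^-12)(1.195×10^-3)(2.85×10^10) = 3.01×10^-4 A.

3.01×10^-4 A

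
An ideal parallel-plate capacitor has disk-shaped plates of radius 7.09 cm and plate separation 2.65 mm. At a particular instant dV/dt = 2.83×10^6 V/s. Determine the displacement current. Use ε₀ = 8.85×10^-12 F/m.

1.49×10^-4 A

The displacement current equals the charging current C dV/dt. With C = ε₀A/d = (8.85×10^-12)(0.01579)/(2.65×10^-3) = 5.273×10^-11 F, I_d = (5.273×10^-11)(2.83×10^6) = 1.49×10^-4 A.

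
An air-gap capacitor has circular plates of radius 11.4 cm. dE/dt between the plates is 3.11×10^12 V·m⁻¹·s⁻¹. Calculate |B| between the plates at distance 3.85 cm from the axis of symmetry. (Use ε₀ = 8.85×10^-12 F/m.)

Through the whole plate area (πR² = 0.04083 m²), I_d = ε₀ πR² dE/dt = 1.124 A.
An Ampèrian loop of radius r encloses a fraction (r/R)² of I_d. Then B·2πr = μ₀ I_d (r/R)², giving B = μ₀ I_d r/(2πR²) = 6.66×10^-7 T.

6.66×10^-7 T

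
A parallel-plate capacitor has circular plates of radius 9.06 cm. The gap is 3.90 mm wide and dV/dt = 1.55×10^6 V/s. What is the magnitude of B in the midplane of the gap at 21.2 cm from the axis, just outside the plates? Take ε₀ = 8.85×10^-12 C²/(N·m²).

8.56×10^-11 T

dE/dt = (dV/dt)/d = 3.974×10^8 V/(m·s); I_d = ε₀(πR²)(dE/dt) = (8.85×10^-12)(0.02579)(3.974×10^8) = 9.070×10^-5 A.
For r ≥ R the full I_d is enclosed: B = μ₀ I_d/(2πr) = (4π×10^-7)(9.070×10^-5)/(2π·0.212) = 8.56×10^-11 T.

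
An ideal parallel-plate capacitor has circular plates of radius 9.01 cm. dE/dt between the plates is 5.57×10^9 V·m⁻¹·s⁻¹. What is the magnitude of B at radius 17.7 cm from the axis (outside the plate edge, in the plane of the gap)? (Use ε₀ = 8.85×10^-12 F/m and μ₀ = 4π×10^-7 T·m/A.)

1.42×10^-9 T

Through the whole plate area (πR² = 0.02550 m²), I_d = ε₀ πR² dE/dt = 1.257×10^-3 A.
For r ≥ R the full I_d is enclosed: B = μ₀ I_d/(2πr) = (4π×10^-7)(1.257×10^-3)/(2π·0.177) = 1.42×10^-9 T.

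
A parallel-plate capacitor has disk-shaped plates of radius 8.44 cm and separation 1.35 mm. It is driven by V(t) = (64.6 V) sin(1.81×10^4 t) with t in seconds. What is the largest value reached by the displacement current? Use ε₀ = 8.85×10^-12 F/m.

(dE/dt)_max = V₀ω/d = 8.661×10^8 V/(m·s); ω = 1.81×10^4 rad/s.
I_d,max = ε₀ A (dE/dt)_max = (8.85×10^-12)(0.02238)(8.661×10^8) = 1.72×10^-4 A.

1.72×10^-4 A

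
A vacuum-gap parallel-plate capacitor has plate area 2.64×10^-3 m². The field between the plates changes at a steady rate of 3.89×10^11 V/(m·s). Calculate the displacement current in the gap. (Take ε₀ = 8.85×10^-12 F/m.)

With a uniform field, Φ_E = EA, so I_d = ε₀ A dE/dt = 9.09×10^-3 A.

9.09×10^-3 A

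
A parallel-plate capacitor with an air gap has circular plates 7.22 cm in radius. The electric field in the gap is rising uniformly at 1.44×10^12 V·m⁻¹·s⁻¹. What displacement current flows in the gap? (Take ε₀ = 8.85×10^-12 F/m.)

0.209 A

With a uniform field, Φ_E = EA, so I_d = ε₀ A dE/dt = 0.209 A.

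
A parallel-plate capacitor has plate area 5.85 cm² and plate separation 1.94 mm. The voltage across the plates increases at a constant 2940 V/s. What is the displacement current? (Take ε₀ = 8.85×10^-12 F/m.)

7.85×10^-9 A

The displacement current equals the charging current C dV/dt. With C = ε₀A/d = (8.85×10^-12)(5.85×10^-4)/(1.94×10^-3) = 2.669×10^-12 F, I_d = (2.669×10^-12)(2940) = 7.85×10^-9 A.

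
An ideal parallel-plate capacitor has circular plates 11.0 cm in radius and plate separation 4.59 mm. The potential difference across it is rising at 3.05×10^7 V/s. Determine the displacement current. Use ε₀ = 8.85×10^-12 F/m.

The displacement current equals the charging current C dV/dt. With C = ε₀A/d = (8.85×10^-12)(0.03801)/(4.59×10^-3) = 7.329×10^-11 F, I_d = (7.329×10^-11)(3.05×10^7) = 2.24×10^-3 A.

2.24×10^-3 A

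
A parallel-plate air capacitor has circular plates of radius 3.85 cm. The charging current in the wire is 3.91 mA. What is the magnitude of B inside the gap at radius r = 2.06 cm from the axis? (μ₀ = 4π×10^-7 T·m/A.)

Between the plates the displacement current equals the wire current: I_d = 3.91 mA = 3.91×10^-3 A.
For r < R the Ampère–Maxwell law gives B(2πr) = μ₀ I_d (r²/R²), so B = μ₀ I_d r/(2πR²) = (4π×10^-7)(3.91×10^-3)(0.0206)/(2π·0.0385²) = 1.09×10^-8 T.

1.09×10^-8 T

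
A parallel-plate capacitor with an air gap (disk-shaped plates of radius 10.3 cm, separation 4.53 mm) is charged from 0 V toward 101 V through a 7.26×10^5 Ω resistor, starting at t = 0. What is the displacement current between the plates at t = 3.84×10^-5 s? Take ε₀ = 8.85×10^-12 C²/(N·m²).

With C = ε₀A/d = (8.85×10^-12)(0.03333)/(4.53×10^-3) = 6.511×10^-11 F, the time constant is τ = RC = 4.727×10^-5 s, so t/τ = 0.8124 and e^(−t/τ) = 0.4438.
I_d = I_cond = (V₀/R) e^(−t/τ) = (1.391×10^-4)(0.4438) = 6.17×10^-5 A.

6.17×10^-5 A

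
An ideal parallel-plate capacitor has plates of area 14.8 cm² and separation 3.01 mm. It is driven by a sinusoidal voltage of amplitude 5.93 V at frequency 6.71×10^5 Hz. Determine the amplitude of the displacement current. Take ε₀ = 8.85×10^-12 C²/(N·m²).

1.09×10^-4 A

C = ε₀A/d = (8.85×10^-12)(1.48×10^-3)/(3.01×10^-3) = 4.351×10^-12 F; ω = 2πf = 4.216×10^6 rad/s.
I_d = C dV/dt, so |I_d|_max = C V₀ ω = (4.351×10^-12)(5.93)(4.216×10^6) = 1.09×10^-4 A.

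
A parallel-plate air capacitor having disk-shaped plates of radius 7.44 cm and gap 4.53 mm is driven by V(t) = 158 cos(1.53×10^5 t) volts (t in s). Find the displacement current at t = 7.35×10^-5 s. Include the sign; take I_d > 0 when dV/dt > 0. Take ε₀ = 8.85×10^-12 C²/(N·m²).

7.96×10^-4 A

dV/dt = (158)(1.53×10^5)·−sin(11.2455) = 2.342×10^7 V/s.
I_d = C dV/dt with C = ε₀A/d = (8.85×10^-12)(0.01739)/(4.53×10^-3) = 3.397×10^-11 F, so I_d = (3.397×10^-11)(2.342×10^7) = 7.96×10^-4 A.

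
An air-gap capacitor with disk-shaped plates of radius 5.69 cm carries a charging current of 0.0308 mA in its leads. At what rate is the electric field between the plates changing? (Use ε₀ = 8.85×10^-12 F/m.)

3.42×10^8 V/(m·s)

By continuity, I_d in the gap equals the 0.0308 mA flowing in the wire.
Then dE/dt = I_d/(ε₀A) = 3.42×10^8 V/(m·s).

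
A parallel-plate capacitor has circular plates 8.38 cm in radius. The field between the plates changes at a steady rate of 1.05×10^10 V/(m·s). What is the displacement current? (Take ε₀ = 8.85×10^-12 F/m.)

2.05×10^-3 A

With a uniform field, Φ_E = EA, so I_d = ε₀ A dE/dt = 2.05×10^-3 A.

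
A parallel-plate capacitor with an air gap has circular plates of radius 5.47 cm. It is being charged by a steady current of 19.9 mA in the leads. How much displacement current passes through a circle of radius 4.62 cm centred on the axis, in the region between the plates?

By continuity the displacement current in the gap matches the conduction current: I_d = 0.0199 A.
Since J_d is uniform, the enclosed fraction is (r/R)² = 0.7134, giving I_d,enc = 0.0142 A.

0.0142 A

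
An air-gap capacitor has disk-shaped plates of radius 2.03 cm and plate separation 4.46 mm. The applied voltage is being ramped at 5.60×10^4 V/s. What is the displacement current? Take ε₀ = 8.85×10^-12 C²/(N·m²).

E = V/d so dE/dt = (dV/dt)/d = 1.256×10^7 V/(m·s), and I_d = ε₀ A dE/dt = (8.85×10^-12)(1.295×10^-3)(1.256×10^7) = 1.44×10^-7 A.

1.44×10^-7 A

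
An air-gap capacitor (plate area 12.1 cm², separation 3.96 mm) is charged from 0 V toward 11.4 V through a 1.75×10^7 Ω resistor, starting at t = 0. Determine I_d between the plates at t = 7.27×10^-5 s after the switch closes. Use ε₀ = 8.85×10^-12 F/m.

C = ε₀A/d = (8.85×10^-12)(1.21×10^-3)/(3.96×10^-3) = 2.704×10^-12 F, so τ = RC = 4.732×10^-5 s.
The conduction current is I(t) = (V₀/R) e^(−t/τ), and the displacement current between the plates equals it.
t/τ = 1.536; I_d = (11.4/1.75×10^7) · e^(−1.536) = (6.514×10^-7)(0.2152) = 1.40×10^-7 A.

1.40×10^-7 A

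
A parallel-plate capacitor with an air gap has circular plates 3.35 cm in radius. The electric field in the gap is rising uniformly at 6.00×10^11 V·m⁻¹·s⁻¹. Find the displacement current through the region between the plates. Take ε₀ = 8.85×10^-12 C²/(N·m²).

0.0187 A

With a uniform field, Φ_E = EA, so I_d = ε₀ A dE/dt = 0.0187 A.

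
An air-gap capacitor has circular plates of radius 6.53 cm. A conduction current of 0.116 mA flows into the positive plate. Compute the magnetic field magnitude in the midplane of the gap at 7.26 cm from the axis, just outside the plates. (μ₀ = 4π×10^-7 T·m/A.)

3.20×10^-10 T

By continuity the displacement current in the gap matches the conduction current: I_d = 1.16×10^-4 A.
For r ≥ R the full I_d is enclosed: B = μ₀ I_d/(2πr) = (4π×10^-7)(1.16×10^-4)/(2π·0.0726) = 3.20×10^-10 T.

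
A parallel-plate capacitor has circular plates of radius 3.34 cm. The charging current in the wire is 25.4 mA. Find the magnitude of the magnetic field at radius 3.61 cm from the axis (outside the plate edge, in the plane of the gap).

1.41×10^-7 T

By continuity the displacement current in the gap matches the conduction current: I_d = 0.0254 A.
Outside the plates the loop encloses all of I_d, so B·2πr = μ₀ I_d and B = 1.41×10^-7 T.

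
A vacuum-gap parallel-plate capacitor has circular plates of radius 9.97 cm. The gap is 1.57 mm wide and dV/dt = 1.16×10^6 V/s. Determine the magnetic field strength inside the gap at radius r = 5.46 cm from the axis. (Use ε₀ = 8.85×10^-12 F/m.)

I_d = C dV/dt with C = ε₀πR²/d = 1.760×10^-10 F, so I_d = (1.760×10^-10)(1.16×10^6) = 2.042×10^-4 A.
An Ampèrian loop of radius r encloses a fraction (r/R)² of I_d. Then B·2πr = μ₀ I_d (r/R)², giving B = μ₀ I_d r/(2πR²) = 2.24×10^-10 T.

2.24×10^-10 T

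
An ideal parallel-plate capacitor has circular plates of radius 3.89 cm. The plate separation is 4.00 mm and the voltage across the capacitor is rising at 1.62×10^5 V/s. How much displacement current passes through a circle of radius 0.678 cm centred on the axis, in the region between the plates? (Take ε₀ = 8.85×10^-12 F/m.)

dE/dt = (dV/dt)/d = 4.050×10^7 V/(m·s); I_d = ε₀(πR²)(dE/dt) = (8.85×10^-12)(4.754×10^-3)(4.050×10^7) = 1.704×10^-6 A.
Through an area πr² the displacement current is I_d·(πr²/πR²) = I_d (r/R)² = 5.18×10^-8 A.

5.18×10^-8 A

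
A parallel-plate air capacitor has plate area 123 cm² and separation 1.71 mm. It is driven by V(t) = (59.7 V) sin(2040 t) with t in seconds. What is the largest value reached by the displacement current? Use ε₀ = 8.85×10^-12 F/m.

C = ε₀A/d = (8.85×10^-12)(0.0123)/(1.71×10^-3) = 6.366×10^-11 F; ω = 2040 rad/s.
I_d = C dV/dt, so |I_d|_max = C V₀ ω = (6.366×10^-11)(59.7)(2040) = 7.75×10^-6 A.

7.75×10^-6 A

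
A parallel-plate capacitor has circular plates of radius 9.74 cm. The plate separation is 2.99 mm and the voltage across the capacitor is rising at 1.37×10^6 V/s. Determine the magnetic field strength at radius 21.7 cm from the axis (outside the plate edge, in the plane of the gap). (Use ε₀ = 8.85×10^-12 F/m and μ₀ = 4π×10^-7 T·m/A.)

dE/dt = (dV/dt)/d = 4.582×10^8 V/(m·s); I_d = ε₀(πR²)(dE/dt) = (8.85×10^-12)(0.02980)(4.582×10^8) = 1.208×10^-4 A.
Outside the plates the loop encloses all of I_d, so B·2πr = μ₀ I_d and B = 1.11×10^-10 T.

1.11×10^-10 T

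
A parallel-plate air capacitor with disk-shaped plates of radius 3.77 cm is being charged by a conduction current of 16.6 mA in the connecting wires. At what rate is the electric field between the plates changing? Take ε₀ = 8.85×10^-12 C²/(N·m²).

4.20×10^11 V/(m·s)

Charge continuity gives I_d = I = 0.0166 A between the plates.
Inverting I_d = ε₀ A dE/dt gives dE/dt = 0.0166 / (8.85×10^-12 · 4.465×10^-3) = 4.20×10^11 V/(m·s).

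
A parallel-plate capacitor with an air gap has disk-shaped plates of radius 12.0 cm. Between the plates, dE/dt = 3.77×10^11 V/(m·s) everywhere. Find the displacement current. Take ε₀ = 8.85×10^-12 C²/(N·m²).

With a uniform field, Φ_E = EA, so I_d = ε₀ A dE/dt = 0.151 A.

0.151 A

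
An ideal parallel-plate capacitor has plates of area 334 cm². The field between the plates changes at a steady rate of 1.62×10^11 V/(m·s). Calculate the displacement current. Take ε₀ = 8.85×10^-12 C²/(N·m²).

With a uniform field, Φ_E = EA, so I_d = ε₀ A dE/dt = 0.0479 A.

0.0479 A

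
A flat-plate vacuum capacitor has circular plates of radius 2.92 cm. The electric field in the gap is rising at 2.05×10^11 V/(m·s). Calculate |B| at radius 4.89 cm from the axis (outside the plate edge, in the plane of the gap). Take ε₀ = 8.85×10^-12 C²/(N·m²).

1.99×10^-8 T

Through the whole plate area (πR² = 2.679×10^-3 m²), I_d = ε₀ πR² dE/dt = 4.860×10^-3 A.
Outside the plates the loop encloses all of I_d, so B·2πr = μ₀ I_d and B = 1.99×10^-8 T.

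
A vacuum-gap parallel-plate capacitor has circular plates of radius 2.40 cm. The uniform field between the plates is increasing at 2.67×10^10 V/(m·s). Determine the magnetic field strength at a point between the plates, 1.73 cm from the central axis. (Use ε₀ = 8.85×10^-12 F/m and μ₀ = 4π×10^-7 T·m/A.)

I_d = ε₀ dΦ_E/dt = ε₀ πR² (dE/dt) = (8.85×10^-12)(1.810×10^-3)(2.67×10^10) = 4.277×10^-4 A through the full plate area.
∮B·dl = μ₀ I_d,enc with I_d,enc = I_d r²/R² = 2.222×10^-4 A; so B = μ₀ I_d,enc/(2πr) = 2.57×10^-9 T.

2.57×10^-9 T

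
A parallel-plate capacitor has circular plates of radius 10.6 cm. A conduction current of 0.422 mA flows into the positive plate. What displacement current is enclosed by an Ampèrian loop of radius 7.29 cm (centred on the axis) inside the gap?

2.00×10^-4 A

Between the plates the displacement current equals the wire current: I_d = 0.422 mA = 4.22×10^-4 A.
Through an area πr² the displacement current is I_d·(πr²/πR²) = I_d (r/R)² = 2.00×10^-4 A.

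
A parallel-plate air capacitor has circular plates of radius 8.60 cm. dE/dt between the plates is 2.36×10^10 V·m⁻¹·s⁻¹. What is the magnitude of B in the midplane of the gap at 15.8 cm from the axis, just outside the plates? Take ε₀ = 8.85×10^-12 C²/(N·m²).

6.14×10^-9 T

I_d = ε₀ dΦ_E/dt = ε₀ πR² (dE/dt) = (8.85×10^-12)(0.02324)(2.36×10^10) = 4.854×10^-3 A through the full plate area.
With r > R the enclosed displacement current is the full I_d; B = μ₀ I_d / (2πr) = 6.14×10^-9 T.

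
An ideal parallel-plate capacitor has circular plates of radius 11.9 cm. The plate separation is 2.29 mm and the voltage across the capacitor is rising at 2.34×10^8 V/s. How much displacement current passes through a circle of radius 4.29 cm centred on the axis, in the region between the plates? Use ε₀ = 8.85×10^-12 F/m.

5.23×10^-3 A

With E = V/d, dE/dt = 1.022×10^11 V/(m·s) and πR² = 0.04449 m², giving I_d = ε₀ πR² dE/dt = 0.04024 A.
The field is uniform, so I_d,enc = I_d (r/R)² = (0.04024)(4.29/11.9)² = 5.23×10^-3 A.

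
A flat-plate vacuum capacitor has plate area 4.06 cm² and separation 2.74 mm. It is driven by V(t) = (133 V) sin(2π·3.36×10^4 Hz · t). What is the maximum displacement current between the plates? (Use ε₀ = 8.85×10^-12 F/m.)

(dE/dt)_max = V₀ω/d = 1.025×10^10 V/(m·s); ω = 2πf = 2.111×10^5 rad/s.
I_d,max = ε₀ A (dE/dt)_max = (8.85×10^-12)(4.06×10^-4)(1.025×10^10) = 3.68×10^-5 A.

3.68×10^-5 A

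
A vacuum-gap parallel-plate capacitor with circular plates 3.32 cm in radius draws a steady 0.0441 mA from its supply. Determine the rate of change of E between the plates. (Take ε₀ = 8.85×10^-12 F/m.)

1.44×10^9 V/(m·s)

The displacement current between the plates equals the conduction current, I_d = 0.0441 mA.
Inverting I_d = ε₀ A dE/dt gives dE/dt = 4.41×10^-5 / (8.85×10^-12 · 3.463×10^-3) = 1.44×10^9 V/(m·s).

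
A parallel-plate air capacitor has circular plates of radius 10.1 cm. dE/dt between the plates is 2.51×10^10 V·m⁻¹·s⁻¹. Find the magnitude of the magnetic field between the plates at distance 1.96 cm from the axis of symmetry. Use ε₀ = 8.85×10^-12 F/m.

I_d = ε₀ dΦ_E/dt = ε₀ πR² (dE/dt) = (8.85×10^-12)(0.03205)(2.51×10^10) = 7.119×10^-3 A through the full plate area.
∮B·dl = μ₀ I_d,enc with I_d,enc = I_d r²/R² = 2.681×10^-4 A; so B = μ₀ I_d,enc/(2πr) = 2.74×10^-9 T.

2.74×10^-9 T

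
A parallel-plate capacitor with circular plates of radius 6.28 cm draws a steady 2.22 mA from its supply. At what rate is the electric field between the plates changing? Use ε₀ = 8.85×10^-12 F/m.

2.02×10^10 V/(m·s)

By continuity, I_d in the gap equals the 2.22 mA flowing in the wire.
Since I_d = ε₀ A dE/dt, dE/dt = I_d/(ε₀A) = (2.22×10^-3)/((8.85×10^-12)(0.01239)) = 2.02×10^10 V/(m·s).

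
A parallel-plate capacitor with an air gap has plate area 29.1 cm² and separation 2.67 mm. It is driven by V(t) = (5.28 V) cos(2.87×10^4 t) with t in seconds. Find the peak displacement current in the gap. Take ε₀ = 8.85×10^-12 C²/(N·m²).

1.46×10^-6 A

(dE/dt)_max = V₀ω/d = 5.676×10^7 V/(m·s); ω = 2.87×10^4 rad/s.
I_d,max = ε₀ A (dE/dt)_max = (8.85×10^-12)(2.91×10^-3)(5.676×10^7) = 1.46×10^-6 A.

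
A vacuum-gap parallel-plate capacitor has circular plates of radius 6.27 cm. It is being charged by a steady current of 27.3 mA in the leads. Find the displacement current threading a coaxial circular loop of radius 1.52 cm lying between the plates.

1.60×10^-3 A

No conduction current crosses the gap, so I_d there equals the 0.0273 A in the leads.
The field is uniform, so I_d,enc = I_d (r/R)² = (0.0273)(1.52/6.27)² = 1.60×10^-3 A.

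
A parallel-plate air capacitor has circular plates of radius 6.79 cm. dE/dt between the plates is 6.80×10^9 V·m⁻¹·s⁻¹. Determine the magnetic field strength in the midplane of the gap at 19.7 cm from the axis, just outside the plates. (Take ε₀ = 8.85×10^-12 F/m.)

Through the whole plate area (πR² = 0.01448 m²), I_d = ε₀ πR² dE/dt = 8.714×10^-4 A.
With r > R the enclosed displacement current is the full I_d; B = μ₀ I_d / (2πr) = 8.85×10^-10 T.

8.85×10^-10 T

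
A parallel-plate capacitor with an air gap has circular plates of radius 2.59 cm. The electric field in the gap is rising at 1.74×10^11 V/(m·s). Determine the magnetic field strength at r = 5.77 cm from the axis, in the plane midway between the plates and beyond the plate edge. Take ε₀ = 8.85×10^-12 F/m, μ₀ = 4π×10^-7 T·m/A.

1.12×10^-8 T

Total displacement current: I_d = ε₀(πR²)(dE/dt) = (8.85×10^-12)(2.107×10^-3)(1.74×10^11) = 3.245×10^-3 A.
With r > R the enclosed displacement current is the full I_d; B = μ₀ I_d / (2πr) = 1.12×10^-8 T.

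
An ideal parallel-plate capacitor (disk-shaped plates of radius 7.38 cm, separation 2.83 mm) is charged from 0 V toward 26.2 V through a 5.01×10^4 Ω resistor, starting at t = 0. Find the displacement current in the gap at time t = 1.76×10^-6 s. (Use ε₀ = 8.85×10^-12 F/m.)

2.71×10^-4 A

With C = ε₀A/d = (8.85×10^-12)(0.01711)/(2.83×10^-3) = 5.351×10^-11 F, the time constant is τ = RC = 2.681×10^-6 s, so t/τ = 0.6565 and e^(−t/τ) = 0.5187.
I_d = I_cond = (V₀/R) e^(−t/τ) = (5.230×10^-4)(0.5187) = 2.71×10^-4 A.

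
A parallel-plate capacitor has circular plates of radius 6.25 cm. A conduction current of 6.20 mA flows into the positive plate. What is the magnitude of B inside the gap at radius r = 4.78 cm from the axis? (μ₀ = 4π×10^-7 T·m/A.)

Between the plates the displacement current equals the wire current: I_d = 6.20 mA = 6.20×10^-3 A.
An Ampèrian loop of radius r encloses a fraction (r/R)² of I_d. Then B·2πr = μ₀ I_d (r/R)², giving B = μ₀ I_d r/(2πR²) = 1.52×10^-8 T.

1.52×10^-8 T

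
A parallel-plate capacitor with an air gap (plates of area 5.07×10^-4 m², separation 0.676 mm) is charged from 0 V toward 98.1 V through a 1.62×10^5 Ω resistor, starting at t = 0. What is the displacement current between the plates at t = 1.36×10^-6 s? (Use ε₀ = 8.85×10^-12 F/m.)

C = ε₀A/d = (8.85×10^-12)(5.07×10^-4)/(6.76×10^-4) = 6.637×10^-12 F and τ = RC = 1.075×10^-6 s. I_d in the gap equals the RC charging current.
I_d(t) = (V₀/R) e^(−t/τ) = 6.056×10^-4 · e^(−1.265) = 1.71×10^-4 A.

1.71×10^-4 A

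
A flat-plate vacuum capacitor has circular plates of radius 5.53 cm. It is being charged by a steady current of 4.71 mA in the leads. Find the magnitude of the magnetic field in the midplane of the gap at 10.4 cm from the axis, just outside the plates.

Between the plates the displacement current equals the wire current: I_d = 4.71 mA = 4.71×10^-3 A.
With r > R the enclosed displacement current is the full I_d; B = μ₀ I_d / (2πr) = 9.06×10^-9 T.

9.06×10^-9 T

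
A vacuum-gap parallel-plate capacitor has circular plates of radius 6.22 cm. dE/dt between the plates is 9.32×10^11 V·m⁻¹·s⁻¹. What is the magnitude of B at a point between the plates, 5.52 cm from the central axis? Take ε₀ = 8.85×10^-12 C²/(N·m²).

Total displacement current: I_d = ε₀(πR²)(dE/dt) = (8.85×10^-12)(0.01215)(9.32×10^11) = 0.1002 A.
For r < R the Ampère–Maxwell law gives B(2πr) = μ₀ I_d (r²/R²), so B = μ₀ I_d r/(2πR²) = (4π×10^-7)(0.1002)(0.0552)/(2π·0.0622²) = 2.86×10^-7 T.

2.86×10^-7 T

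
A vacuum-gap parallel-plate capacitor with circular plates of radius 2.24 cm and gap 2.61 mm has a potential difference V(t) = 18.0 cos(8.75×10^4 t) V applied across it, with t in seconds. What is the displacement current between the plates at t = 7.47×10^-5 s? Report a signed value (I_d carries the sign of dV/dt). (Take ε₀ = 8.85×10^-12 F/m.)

C = ε₀A/d = (8.85×10^-12)(1.576×10^-3)/(2.61×10^-3) = 5.344×10^-12 F. dV/dt = V₀ω·−sin(ωt); at ωt = 6.53625 rad this factor is -0.2504.
I_d = C dV/dt = (5.344×10^-12)(18.0)(8.75×10^4)(-0.2504) = -2.11×10^-6 A.

-2.11×10^-6 A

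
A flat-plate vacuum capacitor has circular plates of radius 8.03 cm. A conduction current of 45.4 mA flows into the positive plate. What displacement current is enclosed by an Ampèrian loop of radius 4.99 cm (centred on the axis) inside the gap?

No conduction current crosses the gap, so I_d there equals the 0.0454 A in the leads.
The field is uniform, so I_d,enc = I_d (r/R)² = (0.0454)(4.99/8.03)² = 0.0175 A.

0.0175 A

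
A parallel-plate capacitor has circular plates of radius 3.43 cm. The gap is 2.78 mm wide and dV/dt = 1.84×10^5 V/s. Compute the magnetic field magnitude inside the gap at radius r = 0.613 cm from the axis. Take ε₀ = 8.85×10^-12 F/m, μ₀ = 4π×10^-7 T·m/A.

2.26×10^-12 T

With E = V/d, dE/dt = 6.619×10^7 V/(m·s) and πR² = 3.696×10^-3 m², giving I_d = ε₀ πR² dE/dt = 2.165×10^-6 A.
∮B·dl = μ₀ I_d,enc with I_d,enc = I_d r²/R² = 6.915×10^-8 A; so B = μ₀ I_d,enc/(2πr) = 2.26×10^-12 T.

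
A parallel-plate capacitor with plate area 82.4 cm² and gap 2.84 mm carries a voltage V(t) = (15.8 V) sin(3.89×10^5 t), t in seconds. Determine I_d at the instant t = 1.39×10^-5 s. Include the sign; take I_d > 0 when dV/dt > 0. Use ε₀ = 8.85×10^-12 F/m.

1.01×10^-4 A

dE/dt = (V₀ω/d)·cos(ωt) with ωt = 5.4071 rad: (15.8)(3.89×10^5)(0.6402)/(2.84×10^-3) = 1.385×10^9 V/(m·s).
I_d = ε₀ A dE/dt = (8.85×10^-12)(8.24×10^-3)(1.385×10^9) = 1.01×10^-4 A.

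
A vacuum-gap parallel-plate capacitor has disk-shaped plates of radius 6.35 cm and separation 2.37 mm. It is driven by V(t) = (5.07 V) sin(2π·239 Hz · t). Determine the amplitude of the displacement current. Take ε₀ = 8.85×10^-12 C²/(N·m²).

3.60×10^-7 A

(dE/dt)_max = V₀ω/d = 3.213×10^6 V/(m·s); ω = 2πf = 1502 rad/s.
I_d,max = ε₀ A (dE/dt)_max = (8.85×10^-12)(0.01267)(3.213×10^6) = 3.60×10^-7 A.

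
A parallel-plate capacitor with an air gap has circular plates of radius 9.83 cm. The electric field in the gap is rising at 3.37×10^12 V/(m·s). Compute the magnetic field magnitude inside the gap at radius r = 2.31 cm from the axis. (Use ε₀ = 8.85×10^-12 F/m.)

4.33×10^-7 T

I_d = ε₀ dΦ_E/dt = ε₀ πR² (dE/dt) = (8.85×10^-12)(0.03036)(3.37×10^12) = 0.9055 A through the full plate area.
For r < R the Ampère–Maxwell law gives B(2πr) = μ₀ I_d (r²/R²), so B = μ₀ I_d r/(2πR²) = (4π×10^-7)(0.9055)(0.0231)/(2π·0.0983²) = 4.33×10^-7 T.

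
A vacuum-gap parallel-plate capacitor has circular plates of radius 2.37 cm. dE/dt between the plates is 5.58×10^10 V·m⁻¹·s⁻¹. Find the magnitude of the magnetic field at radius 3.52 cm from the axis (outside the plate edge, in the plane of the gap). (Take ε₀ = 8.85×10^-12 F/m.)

I_d = ε₀ dΦ_E/dt = ε₀ πR² (dE/dt) = (8.85×10^-12)(1.765×10^-3)(5.58×10^10) = 8.716×10^-4 A through the full plate area.
Outside the plates the loop encloses all of I_d, so B·2πr = μ₀ I_d and B = 4.95×10^-9 T.

4.95×10^-9 T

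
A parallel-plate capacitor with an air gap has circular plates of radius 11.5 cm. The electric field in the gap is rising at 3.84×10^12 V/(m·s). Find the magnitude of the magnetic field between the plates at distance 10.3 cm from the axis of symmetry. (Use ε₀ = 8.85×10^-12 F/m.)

2.20×10^-6 T

Total displacement current: I_d = ε₀(πR²)(dE/dt) = (8.85×10^-12)(0.04155)(3.84×10^12) = 1.412 A.
∮B·dl = μ₀ I_d,enc with I_d,enc = I_d r²/R² = 1.133 A; so B = μ₀ I_d,enc/(2πr) = 2.20×10^-6 T.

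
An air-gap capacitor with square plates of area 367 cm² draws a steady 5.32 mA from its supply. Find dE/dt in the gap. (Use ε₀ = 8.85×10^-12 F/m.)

The displacement current between the plates equals the conduction current, I_d = 5.32 mA.
Since I_d = ε₀ A dE/dt, dE/dt = I_d/(ε₀A) = (5.32×10^-3)/((8.85×10^-12)(0.0367)) = 1.64×10^10 V/(m·s).

1.64×10^10 V/(m·s)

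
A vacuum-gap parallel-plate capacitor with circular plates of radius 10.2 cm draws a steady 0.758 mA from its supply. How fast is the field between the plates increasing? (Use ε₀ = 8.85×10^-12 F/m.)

2.62×10^9 V/(m·s)

By continuity, I_d in the gap equals the 0.758 mA flowing in the wire.
Since I_d = ε₀ A dE/dt, dE/dt = I_d/(ε₀A) = (7.58×10^-4)/((8.85×10^-12)(0.03269)) = 2.62×10^9 V/(m·s).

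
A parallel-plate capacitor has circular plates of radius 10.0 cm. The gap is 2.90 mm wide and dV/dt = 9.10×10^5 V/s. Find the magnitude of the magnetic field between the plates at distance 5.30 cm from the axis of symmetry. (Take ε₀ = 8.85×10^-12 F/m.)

With E = V/d, dE/dt = 3.138×10^8 V/(m·s) and πR² = 0.03142 m², giving I_d = ε₀ πR² dE/dt = 8.726×10^-5 A.
An Ampèrian loop of radius r encloses a fraction (r/R)² of I_d. Then B·2πr = μ₀ I_d (r/R)², giving B = μ₀ I_d r/(2πR²) = 9.25×10^-11 T.

9.25×10^-11 T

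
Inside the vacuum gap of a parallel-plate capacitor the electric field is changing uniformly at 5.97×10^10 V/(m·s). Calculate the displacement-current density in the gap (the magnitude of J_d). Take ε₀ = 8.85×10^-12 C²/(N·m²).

J_d = ε₀ dE/dt = (8.85×10^-12)(5.97×10^10) = 0.528 A/m².

0.528 A/m²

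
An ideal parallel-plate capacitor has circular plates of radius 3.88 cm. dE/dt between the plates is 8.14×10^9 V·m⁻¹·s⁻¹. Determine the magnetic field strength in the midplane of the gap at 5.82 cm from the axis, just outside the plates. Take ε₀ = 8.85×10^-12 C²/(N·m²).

1.17×10^-9 T

I_d = ε₀ dΦ_E/dt = ε₀ πR² (dE/dt) = (8.85×10^-12)(4.729×10^-3)(8.14×10^9) = 3.407×10^-4 A through the full plate area.
For r ≥ R the full I_d is enclosed: B = μ₀ I_d/(2πr) = (4π×10^-7)(3.407×10^-4)/(2π·0.0582) = 1.17×10^-9 T.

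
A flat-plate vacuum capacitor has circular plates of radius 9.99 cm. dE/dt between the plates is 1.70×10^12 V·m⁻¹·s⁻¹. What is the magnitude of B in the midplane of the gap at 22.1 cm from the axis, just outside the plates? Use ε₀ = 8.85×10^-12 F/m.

I_d = ε₀ dΦ_E/dt = ε₀ πR² (dE/dt) = (8.85×10^-12)(0.03135)(1.70×10^12) = 0.4717 A through the full plate area.
Outside the plates the loop encloses all of I_d, so B·2πr = μ₀ I_d and B = 4.27×10^-7 T.

4.27×10^-7 T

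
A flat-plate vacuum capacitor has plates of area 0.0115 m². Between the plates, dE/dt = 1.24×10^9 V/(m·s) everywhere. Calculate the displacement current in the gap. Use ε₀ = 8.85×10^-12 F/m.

1.26×10^-4 A

I_d = ε₀ A (dE/dt) = (8.85×10^-12)(0.0115 m²)(1.24×10^9) = 1.26×10^-4 A.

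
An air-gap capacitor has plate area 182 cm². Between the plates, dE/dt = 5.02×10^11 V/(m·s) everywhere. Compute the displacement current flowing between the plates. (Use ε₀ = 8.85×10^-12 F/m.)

With a uniform field, Φ_E = EA, so I_d = ε₀ A dE/dt = 0.0809 A.

0.0809 A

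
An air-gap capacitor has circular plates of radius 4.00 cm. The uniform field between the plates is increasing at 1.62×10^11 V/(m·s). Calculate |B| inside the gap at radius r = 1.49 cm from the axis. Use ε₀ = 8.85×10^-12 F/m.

1.34×10^-8 T

Total displacement current: I_d = ε₀(πR²)(dE/dt) = (8.85×10^-12)(5.027×10^-3)(1.62×10^11) = 7.207×10^-3 A.
For r < R the Ampère–Maxwell law gives B(2πr) = μ₀ I_d (r²/R²), so B = μ₀ I_d r/(2πR²) = (4π×10^-7)(7.207×10^-3)(0.0149)/(2π·0.0400²) = 1.34×10^-8 T.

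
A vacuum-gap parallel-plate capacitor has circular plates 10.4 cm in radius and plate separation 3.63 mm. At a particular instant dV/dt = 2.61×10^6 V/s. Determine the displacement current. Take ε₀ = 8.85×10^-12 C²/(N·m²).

2.16×10^-4 A

The field between the plates is E = V/d, so dE/dt = (2.61×10^6)/(3.63×10^-3 m) = 7.190×10^8 V/(m·s).
I_d = ε₀ A (dE/dt) = (8.85×10^-12)(0.03398)(7.190×10^8) = 2.16×10^-4 A.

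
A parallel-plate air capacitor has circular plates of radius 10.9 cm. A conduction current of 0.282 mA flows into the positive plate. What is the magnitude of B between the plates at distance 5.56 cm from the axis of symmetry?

Between the plates the displacement current equals the wire current: I_d = 0.282 mA = 2.82×10^-4 A.
An Ampèrian loop of radius r encloses a fraction (r/R)² of I_d. Then B·2πr = μ₀ I_d (r/R)², giving B = μ₀ I_d r/(2πR²) = 2.64×10^-10 T.

2.64×10^-10 T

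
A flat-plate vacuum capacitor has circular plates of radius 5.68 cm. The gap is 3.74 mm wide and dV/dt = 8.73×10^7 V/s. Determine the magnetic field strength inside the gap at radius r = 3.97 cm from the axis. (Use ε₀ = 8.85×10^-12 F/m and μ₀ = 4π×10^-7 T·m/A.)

5.15×10^-9 T

I_d = C dV/dt with C = ε₀πR²/d = 2.399×10^-11 F, so I_d = (2.399×10^-11)(8.73×10^7) = 2.094×10^-3 A.
An Ampèrian loop of radius r encloses a fraction (r/R)² of I_d. Then B·2πr = μ₀ I_d (r/R)², giving B = μ₀ I_d r/(2πR²) = 5.15×10^-9 T.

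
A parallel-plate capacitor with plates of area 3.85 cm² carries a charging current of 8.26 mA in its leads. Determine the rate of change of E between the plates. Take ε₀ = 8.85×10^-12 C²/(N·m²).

2.42×10^12 V/(m·s)

The displacement current between the plates equals the conduction current, I_d = 8.26 mA.
Inverting I_d = ε₀ A dE/dt gives dE/dt = 8.26×10^-3 / (8.85×10^-12 · 3.85×10^-4) = 2.42×10^12 V/(m·s).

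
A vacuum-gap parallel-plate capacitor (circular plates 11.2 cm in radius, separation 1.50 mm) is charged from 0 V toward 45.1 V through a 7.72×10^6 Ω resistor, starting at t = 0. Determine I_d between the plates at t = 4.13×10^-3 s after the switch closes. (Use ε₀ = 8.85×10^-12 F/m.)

C = ε₀A/d = (8.85×10^-12)(0.03941)/(1.50×10^-3) = 2.325×10^-10 F, so τ = RC = 1.795×10^-3 s.
The conduction current is I(t) = (V₀/R) e^(−t/τ), and the displacement current between the plates equals it.
t/τ = 2.301; I_d = (45.1/7.72×10^6) · e^(−2.301) = (5.842×10^-6)(0.1002) = 5.85×10^-7 A.

5.85×10^-7 A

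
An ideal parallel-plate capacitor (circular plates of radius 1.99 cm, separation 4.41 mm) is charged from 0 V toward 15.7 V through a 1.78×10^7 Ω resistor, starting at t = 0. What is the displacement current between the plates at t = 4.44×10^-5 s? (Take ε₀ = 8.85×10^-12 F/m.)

C = ε₀A/d = (8.85×10^-12)(1.244×10^-3)/(4.41×10^-3) = 2.496×10^-12 F and τ = RC = 4.443×10^-5 s. I_d in the gap equals the RC charging current.
I_d(t) = (V₀/R) e^(−t/τ) = 8.820×10^-7 · e^(−0.9993) = 3.25×10^-7 A.

3.25×10^-7 A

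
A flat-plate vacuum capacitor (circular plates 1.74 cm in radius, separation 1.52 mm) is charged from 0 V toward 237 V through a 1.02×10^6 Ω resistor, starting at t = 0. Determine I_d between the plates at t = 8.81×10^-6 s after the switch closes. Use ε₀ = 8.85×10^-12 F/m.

4.88×10^-5 A

C = ε₀A/d = (8.85×10^-12)(9.511×10^-4)/(1.52×10^-3) = 5.538×10^-12 F, so τ = RC = 5.649×10^-6 s.
The conduction current is I(t) = (V₀/R) e^(−t/τ), and the displacement current between the plates equals it.
t/τ = 1.560; I_d = (237/1.02×10^6) · e^(−1.560) = (2.324×10^-4)(0.2101) = 4.88×10^-5 A.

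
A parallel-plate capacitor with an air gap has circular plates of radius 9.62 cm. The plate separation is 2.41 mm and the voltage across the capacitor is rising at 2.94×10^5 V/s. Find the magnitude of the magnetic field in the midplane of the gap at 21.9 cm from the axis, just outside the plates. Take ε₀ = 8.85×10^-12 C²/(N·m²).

2.87×10^-11 T

With E = V/d, dE/dt = 1.220×10^8 V/(m·s) and πR² = 0.02907 m², giving I_d = ε₀ πR² dE/dt = 3.139×10^-5 A.
With r > R the enclosed displacement current is the full I_d; B = μ₀ I_d / (2πr) = 2.87×10^-11 T.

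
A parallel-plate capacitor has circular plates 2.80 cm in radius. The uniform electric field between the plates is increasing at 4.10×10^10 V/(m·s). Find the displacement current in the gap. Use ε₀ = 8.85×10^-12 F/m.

The displacement current is ε₀ times dΦ_E/dt = ε₀ A dE/dt = (8.85×10^-12)(2.463×10^-3)(4.10×10^10) = 8.94×10^-4 A.

8.94×10^-4 A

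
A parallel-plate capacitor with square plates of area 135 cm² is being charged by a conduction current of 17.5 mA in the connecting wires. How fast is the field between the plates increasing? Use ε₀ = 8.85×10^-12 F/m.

1.46×10^11 V/(m·s)

The displacement current between the plates equals the conduction current, I_d = 17.5 mA.
Then dE/dt = I_d/(ε₀A) = 1.46×10^11 V/(m·s).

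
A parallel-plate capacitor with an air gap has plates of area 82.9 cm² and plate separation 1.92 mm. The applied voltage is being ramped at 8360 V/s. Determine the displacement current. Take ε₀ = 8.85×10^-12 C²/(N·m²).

3.19×10^-7 A

C = ε₀A/d = (8.85×10^-12)(8.29×10^-3)/(1.92×10^-3) = 3.821×10^-11 F.
I_d = C dV/dt = (3.821×10^-11)(8360) = 3.19×10^-7 A.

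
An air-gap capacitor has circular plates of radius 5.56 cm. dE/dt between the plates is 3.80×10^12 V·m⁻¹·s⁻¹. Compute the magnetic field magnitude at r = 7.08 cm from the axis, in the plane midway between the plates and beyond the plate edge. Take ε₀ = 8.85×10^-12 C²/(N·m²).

I_d = ε₀ dΦ_E/dt = ε₀ πR² (dE/dt) = (8.85×10^-12)(9.712×10^-3)(3.80×10^12) = 0.3266 A through the full plate area.
With r > R the enclosed displacement current is the full I_d; B = μ₀ I_d / (2πr) = 9.23×10^-7 T.

9.23×10^-7 T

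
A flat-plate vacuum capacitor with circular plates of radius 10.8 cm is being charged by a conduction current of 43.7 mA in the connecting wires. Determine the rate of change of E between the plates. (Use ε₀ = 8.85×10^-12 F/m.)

By continuity, I_d in the gap equals the 43.7 mA flowing in the wire.
Since I_d = ε₀ A dE/dt, dE/dt = I_d/(ε₀A) = (0.0437)/((8.85×10^-12)(0.03664)) = 1.35×10^11 V/(m·s).

1.35×10^11 V/(m·s)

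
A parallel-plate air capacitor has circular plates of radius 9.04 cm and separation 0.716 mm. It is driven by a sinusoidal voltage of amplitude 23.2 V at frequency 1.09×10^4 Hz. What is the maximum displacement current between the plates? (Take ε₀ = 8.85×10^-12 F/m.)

5.04×10^-4 A

(dE/dt)_max = V₀ω/d = 2.219×10^9 V/(m·s); ω = 2πf = 6.849×10^4 rad/s.
I_d,max = ε₀ A (dE/dt)_max = (8.85×10^-12)(0.02567)(2.219×10^9) = 5.04×10^-4 A.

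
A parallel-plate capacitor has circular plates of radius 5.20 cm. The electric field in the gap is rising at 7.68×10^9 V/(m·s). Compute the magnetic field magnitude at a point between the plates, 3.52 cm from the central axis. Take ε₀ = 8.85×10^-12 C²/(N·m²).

Through the whole plate area (πR² = 8.495×10^-3 m²), I_d = ε₀ πR² dE/dt = 5.774×10^-4 A.
For r < R the Ampère–Maxwell law gives B(2πr) = μ₀ I_d (r²/R²), so B = μ₀ I_d r/(2πR²) = (4π×10^-7)(5.774×10^-4)(0.0352)/(2π·0.0520²) = 1.50×10^-9 T.

1.50×10^-9 T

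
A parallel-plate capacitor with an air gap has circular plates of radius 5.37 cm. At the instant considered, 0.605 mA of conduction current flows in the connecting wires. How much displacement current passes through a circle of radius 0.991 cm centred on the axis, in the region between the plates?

By continuity the displacement current in the gap matches the conduction current: I_d = 6.05×10^-4 A.
Through an area πr² the displacement current is I_d·(πr²/πR²) = I_d (r/R)² = 2.06×10^-5 A.

2.06×10^-5 A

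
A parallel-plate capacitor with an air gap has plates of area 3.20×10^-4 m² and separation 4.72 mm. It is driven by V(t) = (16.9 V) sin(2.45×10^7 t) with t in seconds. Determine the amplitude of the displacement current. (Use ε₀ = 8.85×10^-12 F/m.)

2.48×10^-4 A

The displacement current equals the conduction current C dV/dt, which peaks at C V₀ ω.
With C = ε₀A/d = (8.85×10^-12)(3.20×10^-4)/(4.72×10^-3) = 6.000×10^-13 F and ω = 2.45×10^7 rad/s, I_d,max = (6.000×10^-13)(16.9)(2.45×10^7) = 2.48×10^-4 A.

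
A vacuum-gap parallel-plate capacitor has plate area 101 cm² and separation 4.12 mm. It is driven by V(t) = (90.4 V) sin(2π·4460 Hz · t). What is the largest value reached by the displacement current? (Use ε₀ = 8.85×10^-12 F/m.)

5.50×10^-5 A

The displacement current equals the conduction current C dV/dt, which peaks at C V₀ ω.
With C = ε₀A/d = (8.85×10^-12)(0.0101)/(4.12×10^-3) = 2.170×10^-11 F and ω = 2πf = 2.802×10^4 rad/s, I_d,max = (2.170×10^-11)(90.4)(2.802×10^4) = 5.50×10^-5 A.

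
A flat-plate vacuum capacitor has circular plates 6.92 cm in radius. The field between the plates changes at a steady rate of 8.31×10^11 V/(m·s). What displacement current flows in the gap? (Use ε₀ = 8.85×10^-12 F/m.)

0.111 A

With a uniform field, Φ_E = EA, so I_d = ε₀ A dE/dt = 0.111 A.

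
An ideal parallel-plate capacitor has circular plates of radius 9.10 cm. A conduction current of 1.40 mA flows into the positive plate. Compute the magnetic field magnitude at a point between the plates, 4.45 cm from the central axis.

1.50×10^-9 T

No conduction current crosses the gap, so I_d there equals the 1.40×10^-3 A in the leads.
An Ampèrian loop of radius r encloses a fraction (r/R)² of I_d. Then B·2πr = μ₀ I_d (r/R)², giving B = μ₀ I_d r/(2πR²) = 1.50×10^-9 T.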